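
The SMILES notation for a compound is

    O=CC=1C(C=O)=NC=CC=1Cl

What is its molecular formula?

Walk through each heavy atom and fill implicit hydrogens from standard valence (C 4, N 3, O 2, S 2, halogen 1):
  atom 1: O, bond orders sum to 2 (valence 2) → 0 H
  atom 2: C, bond orders sum to 3 (valence 4) → 1 H
  atom 3: C, bond orders sum to 4 (valence 4) → 0 H
  atom 4: C, bond orders sum to 4 (valence 4) → 0 H
  atom 5: C, bond orders sum to 3 (valence 4) → 1 H
  atom 6: O, bond orders sum to 2 (valence 2) → 0 H
  atom 7: N, bond orders sum to 3 (valence 3) → 0 H
  atom 8: C, bond orders sum to 3 (valence 4) → 1 H
  atom 9: C, bond orders sum to 3 (valence 4) → 1 H
  atom 10: C, bond orders sum to 4 (valence 4) → 0 H
  atom 11: Cl (halogen, monovalent) → 0 H
Totals → C:7, H:4, Cl:1, N:1, O:2.

C7H4ClNO2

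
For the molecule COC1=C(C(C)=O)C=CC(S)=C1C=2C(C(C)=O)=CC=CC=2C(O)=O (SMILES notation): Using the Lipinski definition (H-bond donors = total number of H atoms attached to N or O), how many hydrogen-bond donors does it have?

1

Donors: find every N or O and count the H atoms it carries.
  atom 2 (O): bond orders sum to 2 → 0 H
  atom 7 (O): bond orders sum to 2 → 0 H
  atom 17 (O): bond orders sum to 2 → 0 H
  atom 23 (O): bond orders sum to 1 → 1 H
  atom 24 (O): bond orders sum to 2 → 0 H
Lipinski HBD = 1.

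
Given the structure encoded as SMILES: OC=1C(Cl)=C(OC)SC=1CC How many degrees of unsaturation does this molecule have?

3

Degree of unsaturation = (number of rings) + (number of π bonds).
Ring closures in the SMILES: 1.
π bonds: 2 double bonds (each 1 DoU) → 2 DoU from unsaturation.
Total DoU = 1 + 2 = 3.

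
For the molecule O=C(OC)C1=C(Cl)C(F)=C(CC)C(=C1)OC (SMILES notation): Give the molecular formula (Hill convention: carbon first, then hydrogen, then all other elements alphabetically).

Walk through each heavy atom and fill implicit hydrogens from standard valence (C 4, N 3, O 2, S 2, halogen 1):
  atom 1: O, bond orders sum to 2 (valence 2) → 0 H
  atom 2: C, bond orders sum to 4 (valence 4) → 0 H
  atom 3: O, bond orders sum to 2 (valence 2) → 0 H
  atom 4: C, bond orders sum to 1 (valence 4) → 3 H
  atom 5: C, bond orders sum to 4 (valence 4) → 0 H
  atom 6: C, bond orders sum to 4 (valence 4) → 0 H
  atom 7: Cl (halogen, monovalent) → 0 H
  atom 8: C, bond orders sum to 4 (valence 4) → 0 H
  atom 9: F (halogen, monovalent) → 0 H
  atom 10: C, bond orders sum to 4 (valence 4) → 0 H
  atom 11: C, bond orders sum to 2 (valence 4) → 2 H
  atom 12: C, bond orders sum to 1 (valence 4) → 3 H
  atom 13: C, bond orders sum to 4 (valence 4) → 0 H
  atom 14: C, bond orders sum to 3 (valence 4) → 1 H
  atom 15: O, bond orders sum to 2 (valence 2) → 0 H
  atom 16: C, bond orders sum to 1 (valence 4) → 3 H
Totals → C:11, H:12, Cl:1, F:1, O:3.
In Hill order: C11H12ClFO3.

C11H12ClFO3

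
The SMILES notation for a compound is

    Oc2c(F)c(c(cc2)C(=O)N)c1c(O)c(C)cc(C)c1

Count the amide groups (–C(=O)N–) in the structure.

1

The amide motif appears at heavy-atom position 9 in the SMILES.
Other groups present: 2 hydroxyl.
Amide count: 1.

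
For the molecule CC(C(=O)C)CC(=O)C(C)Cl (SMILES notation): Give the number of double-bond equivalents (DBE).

2

Degree of unsaturation = (number of rings) + (number of π bonds).
Ring closures in the SMILES: 0.
π bonds: 2 double bonds (each 1 DoU) → 2 DoU from unsaturation.
Total DoU = 0 + 2 = 2.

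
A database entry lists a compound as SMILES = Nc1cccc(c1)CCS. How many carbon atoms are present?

8

Count every carbon token in the SMILES (each C, including those in ring-closure positions and inside branches).
Carbon count: 8.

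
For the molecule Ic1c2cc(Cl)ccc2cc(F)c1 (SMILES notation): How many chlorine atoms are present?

Scan the SMILES for Cl atoms (remember two-letter symbols like Cl and Br are single atoms).
Chlorine count: 1.

1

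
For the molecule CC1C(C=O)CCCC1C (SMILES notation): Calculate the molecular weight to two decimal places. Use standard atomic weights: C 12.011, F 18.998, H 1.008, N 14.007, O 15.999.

First, the molecular formula is C9H16O (counting implicit H from valence).
  C: 9 × 12.011 = 108.099
  H: 16 × 1.008 = 16.128
  O: 1 × 15.999 = 15.999
Sum: 9×12.011 + 16×1.008 + 1×15.999 = 140.226 → 140.23 g/mol.

140.23 g/mol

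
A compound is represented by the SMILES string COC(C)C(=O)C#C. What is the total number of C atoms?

6

Count every carbon token in the SMILES (each C, including those in ring-closure positions and inside branches).
Carbon count: 6.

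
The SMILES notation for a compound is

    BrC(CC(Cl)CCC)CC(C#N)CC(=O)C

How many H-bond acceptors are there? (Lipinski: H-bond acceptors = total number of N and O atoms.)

2

N atoms: 1; O atoms: 1.
Lipinski HBA = 1 + 1 = 2.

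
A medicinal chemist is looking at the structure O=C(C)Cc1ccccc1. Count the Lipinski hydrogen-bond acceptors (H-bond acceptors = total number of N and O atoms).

N atoms: 0; O atoms: 1.
Lipinski HBA = 0 + 1 = 1.

1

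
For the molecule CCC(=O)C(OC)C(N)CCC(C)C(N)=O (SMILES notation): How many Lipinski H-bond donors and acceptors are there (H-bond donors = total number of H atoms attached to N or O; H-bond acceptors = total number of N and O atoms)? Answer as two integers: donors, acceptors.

4, 5

Donors: find every N or O and count the H atoms it carries.
  atom 4 (O): bond orders sum to 2 → 0 H
  atom 6 (O): bond orders sum to 2 → 0 H
  atom 9 (N): bond orders sum to 1 → 2 H
  atom 15 (N): bond orders sum to 1 → 2 H
  atom 16 (O): bond orders sum to 2 → 0 H
Lipinski HBD = 4.
Acceptors: N atoms = 2, O atoms = 3 → HBA = 5.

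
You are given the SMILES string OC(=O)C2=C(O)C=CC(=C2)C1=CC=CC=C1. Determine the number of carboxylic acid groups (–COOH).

1

The carboxylic acid motif appears at heavy-atom position 2 in the SMILES.
Other groups present: 1 hydroxyl.
Carboxylic acid count: 1.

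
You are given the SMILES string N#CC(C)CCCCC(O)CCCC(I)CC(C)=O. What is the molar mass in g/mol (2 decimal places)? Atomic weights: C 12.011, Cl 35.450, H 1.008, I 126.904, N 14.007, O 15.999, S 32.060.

First, the molecular formula is C15H26INO2 (counting implicit H from valence).
  C: 15 × 12.011 = 180.165
  H: 26 × 1.008 = 26.208
  I: 1 × 126.904 = 126.904
  N: 1 × 14.007 = 14.007
  O: 2 × 15.999 = 31.998
Sum: 15×12.011 + 26×1.008 + 1×126.904 + 1×14.007 + 2×15.999 = 379.282 → 379.28 g/mol.

379.28 g/mol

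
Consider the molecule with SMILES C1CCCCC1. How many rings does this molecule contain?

In SMILES, each pair of matching ring-closure digits denotes one ring-closing bond; the number of such bonds equals the number of independent rings.
Ring-closure bonds here: 1.

1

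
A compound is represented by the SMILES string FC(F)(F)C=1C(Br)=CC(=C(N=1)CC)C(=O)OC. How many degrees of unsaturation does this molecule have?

Degree of unsaturation = (number of rings) + (number of π bonds).
Ring closures in the SMILES: 1.
π bonds: 4 double bonds (each 1 DoU) → 4 DoU from unsaturation.
Total DoU = 1 + 4 = 5.

5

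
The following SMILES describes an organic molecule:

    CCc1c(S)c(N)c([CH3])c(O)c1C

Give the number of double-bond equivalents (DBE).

4

Molecular formula: C10H15NOS.
DoU = (2C + 2 + N − H − X) / 2, where X is the halogen count and O/S are ignored.
    = (2·10 + 2 + 1 − 15 − 0) / 2 = 8 / 2 = 4.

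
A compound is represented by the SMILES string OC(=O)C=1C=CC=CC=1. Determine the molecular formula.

Walk through each heavy atom and fill implicit hydrogens from standard valence (C 4, N 3, O 2, S 2, halogen 1):
  atom 1: O, bond orders sum to 1 (valence 2) → 1 H
  atom 2: C, bond orders sum to 4 (valence 4) → 0 H
  atom 3: O, bond orders sum to 2 (valence 2) → 0 H
  atom 4: C, bond orders sum to 4 (valence 4) → 0 H
  atom 5: C, bond orders sum to 3 (valence 4) → 1 H
  atom 6: C, bond orders sum to 3 (valence 4) → 1 H
  atom 7: C, bond orders sum to 3 (valence 4) → 1 H
  atom 8: C, bond orders sum to 3 (valence 4) → 1 H
  atom 9: C, bond orders sum to 3 (valence 4) → 1 H
Totals → C:7, H:6, O:2.
In Hill order: C7H6O2.

C7H6O2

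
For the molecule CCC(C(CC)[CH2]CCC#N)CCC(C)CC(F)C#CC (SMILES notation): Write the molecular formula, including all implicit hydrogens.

C19H32FN

Walk through each heavy atom and fill implicit hydrogens from standard valence (C 4, N 3, O 2, S 2, halogen 1):
  atom 1: C, bond orders sum to 1 (valence 4) → 3 H
  atom 2: C, bond orders sum to 2 (valence 4) → 2 H
  atom 3: C, bond orders sum to 3 (valence 4) → 1 H
  atom 4: C, bond orders sum to 3 (valence 4) → 1 H
  atom 5: C, bond orders sum to 2 (valence 4) → 2 H
  atom 6: C, bond orders sum to 1 (valence 4) → 3 H
  atom 7: C with explicit H count 2
  atom 8: C, bond orders sum to 2 (valence 4) → 2 H
  atom 9: C, bond orders sum to 2 (valence 4) → 2 H
  atom 10: C, bond orders sum to 4 (valence 4) → 0 H
  atom 11: N, bond orders sum to 3 (valence 3) → 0 H
  atom 12: C, bond orders sum to 2 (valence 4) → 2 H
  atom 13: C, bond orders sum to 2 (valence 4) → 2 H
  atom 14: C, bond orders sum to 3 (valence 4) → 1 H
  atom 15: C, bond orders sum to 1 (valence 4) → 3 H
  atom 16: C, bond orders sum to 2 (valence 4) → 2 H
  atom 17: C, bond orders sum to 3 (valence 4) → 1 H
  atom 18: F (halogen, monovalent) → 0 H
  atom 19: C, bond orders sum to 4 (valence 4) → 0 H
  atom 20: C, bond orders sum to 4 (valence 4) → 0 H
  atom 21: C, bond orders sum to 1 (valence 4) → 3 H
Totals → C:19, H:32, F:1, N:1.
In Hill order: C19H32FN.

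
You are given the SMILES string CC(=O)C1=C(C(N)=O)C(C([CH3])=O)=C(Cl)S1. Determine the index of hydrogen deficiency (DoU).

Molecular formula: C9H8ClNO3S.
DoU = (2C + 2 + N − H − X) / 2, where X is the halogen count and O/S are ignored.
    = (2·9 + 2 + 1 − 8 − 1) / 2 = 12 / 2 = 6.

6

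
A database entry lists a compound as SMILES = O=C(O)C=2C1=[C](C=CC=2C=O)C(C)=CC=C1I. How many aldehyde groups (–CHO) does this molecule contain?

1

The aldehyde motif appears at heavy-atom position 10 in the SMILES.
Other groups present: 1 carboxylic acid.
Aldehyde count: 1.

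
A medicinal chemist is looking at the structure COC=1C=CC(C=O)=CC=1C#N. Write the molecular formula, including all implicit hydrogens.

Walk through each heavy atom and fill implicit hydrogens from standard valence (C 4, N 3, O 2, S 2, halogen 1):
  atom 1: C, bond orders sum to 1 (valence 4) → 3 H
  atom 2: O, bond orders sum to 2 (valence 2) → 0 H
  atom 3: C, bond orders sum to 4 (valence 4) → 0 H
  atom 4: C, bond orders sum to 3 (valence 4) → 1 H
  atom 5: C, bond orders sum to 3 (valence 4) → 1 H
  atom 6: C, bond orders sum to 4 (valence 4) → 0 H
  atom 7: C, bond orders sum to 3 (valence 4) → 1 H
  atom 8: O, bond orders sum to 2 (valence 2) → 0 H
  atom 9: C, bond orders sum to 3 (valence 4) → 1 H
  atom 10: C, bond orders sum to 4 (valence 4) → 0 H
  atom 11: C, bond orders sum to 4 (valence 4) → 0 H
  atom 12: N, bond orders sum to 3 (valence 3) → 0 H
Totals → C:9, H:7, N:1, O:2.

C9H7NO2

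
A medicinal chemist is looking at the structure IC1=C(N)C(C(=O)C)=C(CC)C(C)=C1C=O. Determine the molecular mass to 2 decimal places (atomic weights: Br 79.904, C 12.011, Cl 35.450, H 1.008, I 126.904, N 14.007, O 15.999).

First, the molecular formula is C12H14INO2 (counting implicit H from valence).
  C: 12 × 12.011 = 144.132
  H: 14 × 1.008 = 14.112
  I: 1 × 126.904 = 126.904
  N: 1 × 14.007 = 14.007
  O: 2 × 15.999 = 31.998
Sum: 12×12.011 + 14×1.008 + 1×126.904 + 1×14.007 + 2×15.999 = 331.153 → 331.15 g/mol.

331.15 g/mol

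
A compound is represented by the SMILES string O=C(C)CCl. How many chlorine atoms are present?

Scan the SMILES for Cl atoms (remember two-letter symbols like Cl and Br are single atoms).
Chlorine count: 1.

1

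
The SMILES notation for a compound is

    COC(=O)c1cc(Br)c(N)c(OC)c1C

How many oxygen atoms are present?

Scan the SMILES for O atoms (remember two-letter symbols like Cl and Br are single atoms).
Oxygen count: 3.

3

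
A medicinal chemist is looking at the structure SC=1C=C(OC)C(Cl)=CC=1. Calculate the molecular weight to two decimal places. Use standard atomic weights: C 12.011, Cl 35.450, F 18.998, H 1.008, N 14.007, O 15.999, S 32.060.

First, the molecular formula is C7H7ClOS (counting implicit H from valence).
  C: 7 × 12.011 = 84.077
  Cl: 1 × 35.450 = 35.450
  H: 7 × 1.008 = 7.056
  O: 1 × 15.999 = 15.999
  S: 1 × 32.060 = 32.060
Sum: 7×12.011 + 1×35.450 + 7×1.008 + 1×15.999 + 1×32.060 = 174.642 → 174.64 g/mol.

174.64 g/mol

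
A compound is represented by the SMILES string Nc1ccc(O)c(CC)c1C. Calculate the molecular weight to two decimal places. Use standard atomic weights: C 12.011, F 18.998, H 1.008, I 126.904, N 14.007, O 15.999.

151.21 g/mol

First, the molecular formula is C9H13NO (counting implicit H from valence).
  C: 9 × 12.011 = 108.099
  H: 13 × 1.008 = 13.104
  N: 1 × 14.007 = 14.007
  O: 1 × 15.999 = 15.999
Sum: 9×12.011 + 13×1.008 + 1×14.007 + 1×15.999 = 151.209 → 151.21 g/mol.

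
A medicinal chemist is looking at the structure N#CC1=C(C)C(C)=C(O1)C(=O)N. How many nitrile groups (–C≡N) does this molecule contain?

1

The nitrile motif appears at heavy-atom position 2 in the SMILES.
Other groups present: 1 amide.
Nitrile count: 1.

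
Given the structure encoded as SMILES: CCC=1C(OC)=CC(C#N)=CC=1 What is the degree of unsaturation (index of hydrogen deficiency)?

6

Molecular formula: C10H11NO.
DoU = (2C + 2 + N − H − X) / 2, where X is the halogen count and O/S are ignored.
    = (2·10 + 2 + 1 − 11 − 0) / 2 = 12 / 2 = 6.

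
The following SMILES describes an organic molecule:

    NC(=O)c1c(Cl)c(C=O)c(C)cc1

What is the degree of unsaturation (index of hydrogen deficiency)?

6

Molecular formula: C9H8ClNO2.
DoU = (2C + 2 + N − H − X) / 2, where X is the halogen count and O/S are ignored.
    = (2·9 + 2 + 1 − 8 − 1) / 2 = 12 / 2 = 6.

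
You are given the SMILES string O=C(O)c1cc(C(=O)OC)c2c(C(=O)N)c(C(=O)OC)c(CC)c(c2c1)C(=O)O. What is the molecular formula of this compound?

Walk through each heavy atom and fill implicit hydrogens from standard valence (C 4, N 3, O 2, S 2, halogen 1); for lowercase aromatic atoms, an aromatic c carries 1 H when it has two neighbours and 0 H with three, and aromatic n carries 0 H:
  atom 1: O, bond orders sum to 2 (valence 2) → 0 H
  atom 2: C, bond orders sum to 4 (valence 4) → 0 H
  atom 3: O, bond orders sum to 1 (valence 2) → 1 H
  atom 4: aromatic c, 3 neighbours → 0 H
  atom 5: aromatic c, 2 neighbours → 1 H
  atom 6: aromatic c, 3 neighbours → 0 H
  atom 7: C, bond orders sum to 4 (valence 4) → 0 H
  atom 8: O, bond orders sum to 2 (valence 2) → 0 H
  atom 9: O, bond orders sum to 2 (valence 2) → 0 H
  atom 10: C, bond orders sum to 1 (valence 4) → 3 H
  atom 11: aromatic c, 3 neighbours → 0 H
  atom 12: aromatic c, 3 neighbours → 0 H
  atom 13: C, bond orders sum to 4 (valence 4) → 0 H
  atom 14: O, bond orders sum to 2 (valence 2) → 0 H
  atom 15: N, bond orders sum to 1 (valence 3) → 2 H
  atom 16: aromatic c, 3 neighbours → 0 H
  atom 17: C, bond orders sum to 4 (valence 4) → 0 H
  atom 18: O, bond orders sum to 2 (valence 2) → 0 H
  atom 19: O, bond orders sum to 2 (valence 2) → 0 H
  atom 20: C, bond orders sum to 1 (valence 4) → 3 H
  atom 21: aromatic c, 3 neighbours → 0 H
  atom 22: C, bond orders sum to 2 (valence 4) → 2 H
  atom 23: C, bond orders sum to 1 (valence 4) → 3 H
  atom 24: aromatic c, 3 neighbours → 0 H
  atom 25: aromatic c, 3 neighbours → 0 H
  atom 26: aromatic c, 2 neighbours → 1 H
  atom 27: C, bond orders sum to 4 (valence 4) → 0 H
  atom 28: O, bond orders sum to 2 (valence 2) → 0 H
  atom 29: O, bond orders sum to 1 (valence 2) → 1 H
Totals → C:19, H:17, N:1, O:9.
In Hill order: C19H17NO9.

C19H17NO9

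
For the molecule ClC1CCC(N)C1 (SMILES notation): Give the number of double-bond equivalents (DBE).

Degree of unsaturation = (number of rings) + (number of π bonds).
Ring closures in the SMILES: 1.
π bonds: none → 0 DoU from unsaturation.
Total DoU = 1 + 0 = 1.

1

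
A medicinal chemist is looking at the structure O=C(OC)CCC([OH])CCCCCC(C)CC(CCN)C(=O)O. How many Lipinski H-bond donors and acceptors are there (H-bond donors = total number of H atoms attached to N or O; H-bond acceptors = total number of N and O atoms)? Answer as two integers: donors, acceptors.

Donors: find every N or O and count the H atoms it carries.
  atom 1 (O): bond orders sum to 2 → 0 H
  atom 3 (O): bond orders sum to 2 → 0 H
  atom 8 (O): bond orders sum to 1 → 1 H
  atom 20 (N): bond orders sum to 1 → 2 H
  atom 22 (O): bond orders sum to 2 → 0 H
  atom 23 (O): bond orders sum to 1 → 1 H
Lipinski HBD = 4.
Acceptors: N atoms = 1, O atoms = 5 → HBA = 6.

4, 6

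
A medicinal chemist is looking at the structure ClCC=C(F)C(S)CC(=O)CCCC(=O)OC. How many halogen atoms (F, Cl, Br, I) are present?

2

Halogen atoms appear at heavy-atom positions 1, 5 (1×Cl, 1×F).
Other groups present: 1 alkene, 1 ester, 1 ketone, 1 thiol.
Halogen count: 2.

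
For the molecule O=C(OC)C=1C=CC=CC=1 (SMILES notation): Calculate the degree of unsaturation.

Molecular formula: C8H8O2.
DoU = (2C + 2 + N − H − X) / 2, where X is the halogen count and O/S are ignored.
    = (2·8 + 2 + 0 − 8 − 0) / 2 = 10 / 2 = 5.

5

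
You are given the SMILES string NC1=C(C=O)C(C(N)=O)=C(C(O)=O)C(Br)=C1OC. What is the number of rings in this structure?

In SMILES, each pair of matching ring-closure digits denotes one ring-closing bond; the number of such bonds equals the number of independent rings.
Ring-closure bonds here: 1.

1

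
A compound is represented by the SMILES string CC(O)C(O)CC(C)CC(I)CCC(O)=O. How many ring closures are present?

0

In SMILES, each pair of matching ring-closure digits denotes one ring-closing bond; the number of such bonds equals the number of independent rings.
Ring-closure bonds here: 0.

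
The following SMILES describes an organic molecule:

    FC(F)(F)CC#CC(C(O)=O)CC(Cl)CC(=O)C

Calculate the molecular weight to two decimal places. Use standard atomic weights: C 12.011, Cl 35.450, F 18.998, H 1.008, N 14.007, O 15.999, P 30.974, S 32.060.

First, the molecular formula is C11H12ClF3O3 (counting implicit H from valence).
  C: 11 × 12.011 = 132.121
  Cl: 1 × 35.450 = 35.450
  F: 3 × 18.998 = 56.994
  H: 12 × 1.008 = 12.096
  O: 3 × 15.999 = 47.997
Sum: 11×12.011 + 1×35.450 + 3×18.998 + 12×1.008 + 3×15.999 = 284.658 → 284.66 g/mol.

284.66 g/mol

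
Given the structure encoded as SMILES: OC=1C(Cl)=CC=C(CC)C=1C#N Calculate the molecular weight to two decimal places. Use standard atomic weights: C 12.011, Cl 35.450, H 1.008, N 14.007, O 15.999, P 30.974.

First, the molecular formula is C9H8ClNO (counting implicit H from valence).
  C: 9 × 12.011 = 108.099
  Cl: 1 × 35.450 = 35.450
  H: 8 × 1.008 = 8.064
  N: 1 × 14.007 = 14.007
  O: 1 × 15.999 = 15.999
Sum: 9×12.011 + 1×35.450 + 8×1.008 + 1×14.007 + 1×15.999 = 181.619 → 181.62 g/mol.

181.62 g/mol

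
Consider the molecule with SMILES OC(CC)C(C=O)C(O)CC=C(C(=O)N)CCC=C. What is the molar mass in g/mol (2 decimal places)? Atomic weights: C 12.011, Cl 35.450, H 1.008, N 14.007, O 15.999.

First, the molecular formula is C14H23NO4 (counting implicit H from valence).
  C: 14 × 12.011 = 168.154
  H: 23 × 1.008 = 23.184
  N: 1 × 14.007 = 14.007
  O: 4 × 15.999 = 63.996
Sum: 14×12.011 + 23×1.008 + 1×14.007 + 4×15.999 = 269.341 → 269.34 g/mol.

269.34 g/mol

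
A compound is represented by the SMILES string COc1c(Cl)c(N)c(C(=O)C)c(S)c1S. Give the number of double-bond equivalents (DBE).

Molecular formula: C9H10ClNO2S2.
DoU = (2C + 2 + N − H − X) / 2, where X is the halogen count and O/S are ignored.
    = (2·9 + 2 + 1 − 10 − 1) / 2 = 10 / 2 = 5.

5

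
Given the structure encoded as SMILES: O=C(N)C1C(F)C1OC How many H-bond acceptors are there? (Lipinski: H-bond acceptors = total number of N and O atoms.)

3

N atoms: 1; O atoms: 2.
Lipinski HBA = 1 + 2 = 3.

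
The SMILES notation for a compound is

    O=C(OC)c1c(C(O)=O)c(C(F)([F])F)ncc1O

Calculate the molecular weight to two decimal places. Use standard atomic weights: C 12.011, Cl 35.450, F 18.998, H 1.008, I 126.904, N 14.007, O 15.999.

265.14 g/mol

First, the molecular formula is C9H6F3NO5 (counting implicit H from valence).
  C: 9 × 12.011 = 108.099
  F: 3 × 18.998 = 56.994
  H: 6 × 1.008 = 6.048
  N: 1 × 14.007 = 14.007
  O: 5 × 15.999 = 79.995
Sum: 9×12.011 + 3×18.998 + 6×1.008 + 1×14.007 + 5×15.999 = 265.143 → 265.14 g/mol.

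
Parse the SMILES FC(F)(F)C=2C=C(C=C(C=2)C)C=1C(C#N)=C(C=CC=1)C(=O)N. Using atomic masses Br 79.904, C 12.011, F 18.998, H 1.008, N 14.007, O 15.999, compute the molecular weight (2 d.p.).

First, the molecular formula is C16H11F3N2O (counting implicit H from valence).
  C: 16 × 12.011 = 192.176
  F: 3 × 18.998 = 56.994
  H: 11 × 1.008 = 11.088
  N: 2 × 14.007 = 28.014
  O: 1 × 15.999 = 15.999
Sum: 16×12.011 + 3×18.998 + 11×1.008 + 2×14.007 + 1×15.999 = 304.271 → 304.27 g/mol.

304.27 g/mol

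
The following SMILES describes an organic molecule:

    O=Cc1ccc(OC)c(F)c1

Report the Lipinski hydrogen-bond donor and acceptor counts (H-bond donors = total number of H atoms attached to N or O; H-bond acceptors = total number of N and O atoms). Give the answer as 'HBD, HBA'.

Donors: find every N or O and count the H atoms it carries.
  atom 1 (O): bond orders sum to 2 → 0 H
  atom 7 (O): bond orders sum to 2 → 0 H
Lipinski HBD = 0.
Acceptors: N atoms = 0, O atoms = 2 → HBA = 2.

0, 2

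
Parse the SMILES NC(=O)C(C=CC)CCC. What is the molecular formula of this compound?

C8H15NO

Walk through each heavy atom and fill implicit hydrogens from standard valence (C 4, N 3, O 2, S 2, halogen 1):
  atom 1: N, bond orders sum to 1 (valence 3) → 2 H
  atom 2: C, bond orders sum to 4 (valence 4) → 0 H
  atom 3: O, bond orders sum to 2 (valence 2) → 0 H
  atom 4: C, bond orders sum to 3 (valence 4) → 1 H
  atom 5: C, bond orders sum to 3 (valence 4) → 1 H
  atom 6: C, bond orders sum to 3 (valence 4) → 1 H
  atom 7: C, bond orders sum to 1 (valence 4) → 3 H
  atom 8: C, bond orders sum to 2 (valence 4) → 2 H
  atom 9: C, bond orders sum to 2 (valence 4) → 2 H
  atom 10: C, bond orders sum to 1 (valence 4) → 3 H
Totals → C:8, H:15, N:1, O:1.
In Hill order: C8H15NO.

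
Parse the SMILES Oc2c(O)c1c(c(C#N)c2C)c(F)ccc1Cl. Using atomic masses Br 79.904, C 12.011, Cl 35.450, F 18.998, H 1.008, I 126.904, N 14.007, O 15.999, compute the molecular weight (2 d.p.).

251.64 g/mol

First, the molecular formula is C12H7ClFNO2 (counting implicit H from valence).
  C: 12 × 12.011 = 144.132
  Cl: 1 × 35.450 = 35.450
  F: 1 × 18.998 = 18.998
  H: 7 × 1.008 = 7.056
  N: 1 × 14.007 = 14.007
  O: 2 × 15.999 = 31.998
Sum: 12×12.011 + 1×35.450 + 1×18.998 + 7×1.008 + 1×14.007 + 2×15.999 = 251.641 → 251.64 g/mol.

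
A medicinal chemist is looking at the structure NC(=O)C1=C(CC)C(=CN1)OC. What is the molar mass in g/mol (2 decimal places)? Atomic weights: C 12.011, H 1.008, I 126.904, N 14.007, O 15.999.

First, the molecular formula is C8H12N2O2 (counting implicit H from valence).
  C: 8 × 12.011 = 96.088
  H: 12 × 1.008 = 12.096
  N: 2 × 14.007 = 28.014
  O: 2 × 15.999 = 31.998
Sum: 8×12.011 + 12×1.008 + 2×14.007 + 2×15.999 = 168.196 → 168.20 g/mol.

168.20 g/mol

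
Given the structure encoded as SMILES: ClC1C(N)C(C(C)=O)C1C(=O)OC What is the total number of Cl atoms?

1

Scan the SMILES for Cl atoms (remember two-letter symbols like Cl and Br are single atoms).
Chlorine count: 1.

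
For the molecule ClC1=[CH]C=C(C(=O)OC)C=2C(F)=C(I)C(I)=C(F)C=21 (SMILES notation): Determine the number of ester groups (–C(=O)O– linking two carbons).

The ester motif appears at heavy-atom position 6 in the SMILES.
Ester count: 1.

1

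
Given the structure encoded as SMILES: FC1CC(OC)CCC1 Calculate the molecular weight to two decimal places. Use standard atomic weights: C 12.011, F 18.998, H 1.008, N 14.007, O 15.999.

First, the molecular formula is C7H13FO (counting implicit H from valence).
  C: 7 × 12.011 = 84.077
  F: 1 × 18.998 = 18.998
  H: 13 × 1.008 = 13.104
  O: 1 × 15.999 = 15.999
Sum: 7×12.011 + 1×18.998 + 13×1.008 + 1×15.999 = 132.178 → 132.18 g/mol.

132.18 g/mol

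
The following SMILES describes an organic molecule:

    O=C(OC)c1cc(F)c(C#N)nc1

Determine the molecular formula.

Walk through each heavy atom and fill implicit hydrogens from standard valence (C 4, N 3, O 2, S 2, halogen 1); for lowercase aromatic atoms, an aromatic c carries 1 H when it has two neighbours and 0 H with three, and aromatic n carries 0 H:
  atom 1: O, bond orders sum to 2 (valence 2) → 0 H
  atom 2: C, bond orders sum to 4 (valence 4) → 0 H
  atom 3: O, bond orders sum to 2 (valence 2) → 0 H
  atom 4: C, bond orders sum to 1 (valence 4) → 3 H
  atom 5: aromatic c, 3 neighbours → 0 H
  atom 6: aromatic c, 2 neighbours → 1 H
  atom 7: aromatic c, 3 neighbours → 0 H
  atom 8: F (halogen, monovalent) → 0 H
  atom 9: aromatic c, 3 neighbours → 0 H
  atom 10: C, bond orders sum to 4 (valence 4) → 0 H
  atom 11: N, bond orders sum to 3 (valence 3) → 0 H
  atom 12: aromatic n, 2 neighbours → 0 H
  atom 13: aromatic c, 2 neighbours → 1 H
Totals → C:8, H:5, F:1, N:2, O:2.

C8H5FN2O2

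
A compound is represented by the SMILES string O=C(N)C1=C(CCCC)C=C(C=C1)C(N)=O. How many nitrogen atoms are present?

2

Scan the SMILES for N atoms (remember two-letter symbols like Cl and Br are single atoms).
Nitrogen count: 2.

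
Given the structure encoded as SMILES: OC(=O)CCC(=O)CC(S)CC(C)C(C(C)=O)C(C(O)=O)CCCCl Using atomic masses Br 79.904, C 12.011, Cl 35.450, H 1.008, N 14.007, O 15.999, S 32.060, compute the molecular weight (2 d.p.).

First, the molecular formula is C17H27ClO6S (counting implicit H from valence).
  C: 17 × 12.011 = 204.187
  Cl: 1 × 35.450 = 35.450
  H: 27 × 1.008 = 27.216
  O: 6 × 15.999 = 95.994
  S: 1 × 32.060 = 32.060
Sum: 17×12.011 + 1×35.450 + 27×1.008 + 6×15.999 + 1×32.060 = 394.907 → 394.91 g/mol.

394.91 g/mol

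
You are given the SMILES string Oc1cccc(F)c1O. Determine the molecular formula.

C6H5FO2

Walk through each heavy atom and fill implicit hydrogens from standard valence (C 4, N 3, O 2, S 2, halogen 1); for lowercase aromatic atoms, an aromatic c carries 1 H when it has two neighbours and 0 H with three, and aromatic n carries 0 H:
  atom 1: O, bond orders sum to 1 (valence 2) → 1 H
  atom 2: aromatic c, 3 neighbours → 0 H
  atom 3: aromatic c, 2 neighbours → 1 H
  atom 4: aromatic c, 2 neighbours → 1 H
  atom 5: aromatic c, 2 neighbours → 1 H
  atom 6: aromatic c, 3 neighbours → 0 H
  atom 7: F (halogen, monovalent) → 0 H
  atom 8: aromatic c, 3 neighbours → 0 H
  atom 9: O, bond orders sum to 1 (valence 2) → 1 H
Totals → C:6, H:5, F:1, O:2.
In Hill order: C6H5FO2.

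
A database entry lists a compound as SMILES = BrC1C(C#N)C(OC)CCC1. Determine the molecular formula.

C8H12BrNO

Walk through each heavy atom and fill implicit hydrogens from standard valence (C 4, N 3, O 2, S 2, halogen 1):
  atom 1: Br (halogen, monovalent) → 0 H
  atom 2: C, bond orders sum to 3 (valence 4) → 1 H
  atom 3: C, bond orders sum to 3 (valence 4) → 1 H
  atom 4: C, bond orders sum to 4 (valence 4) → 0 H
  atom 5: N, bond orders sum to 3 (valence 3) → 0 H
  atom 6: C, bond orders sum to 3 (valence 4) → 1 H
  atom 7: O, bond orders sum to 2 (valence 2) → 0 H
  atom 8: C, bond orders sum to 1 (valence 4) → 3 H
  atom 9: C, bond orders sum to 2 (valence 4) → 2 H
  atom 10: C, bond orders sum to 2 (valence 4) → 2 H
  atom 11: C, bond orders sum to 2 (valence 4) → 2 H
Totals → C:8, H:12, Br:1, N:1, O:1.
In Hill order: C8H12BrNO.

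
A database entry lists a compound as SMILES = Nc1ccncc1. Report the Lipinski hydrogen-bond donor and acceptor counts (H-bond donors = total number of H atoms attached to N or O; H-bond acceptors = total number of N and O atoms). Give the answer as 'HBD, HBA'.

2, 2

Donors: find every N or O and count the H atoms it carries.
  atom 1 (N): bond orders sum to 1 → 2 H
  atom 5 (N): bond orders sum to 3 → 0 H
Lipinski HBD = 2.
Acceptors: N atoms = 2, O atoms = 0 → HBA = 2.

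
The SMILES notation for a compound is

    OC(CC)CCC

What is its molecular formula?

C6H14O

Walk through each heavy atom and fill implicit hydrogens from standard valence (C 4, N 3, O 2, S 2, halogen 1):
  atom 1: O, bond orders sum to 1 (valence 2) → 1 H
  atom 2: C, bond orders sum to 3 (valence 4) → 1 H
  atom 3: C, bond orders sum to 2 (valence 4) → 2 H
  atom 4: C, bond orders sum to 1 (valence 4) → 3 H
  atom 5: C, bond orders sum to 2 (valence 4) → 2 H
  atom 6: C, bond orders sum to 2 (valence 4) → 2 H
  atom 7: C, bond orders sum to 1 (valence 4) → 3 H
Totals → C:6, H:14, O:1.
In Hill order: C6H14O.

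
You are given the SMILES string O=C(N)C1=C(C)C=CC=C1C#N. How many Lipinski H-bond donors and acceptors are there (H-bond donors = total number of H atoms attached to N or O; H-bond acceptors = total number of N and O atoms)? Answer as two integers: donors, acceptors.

Donors: find every N or O and count the H atoms it carries.
  atom 1 (O): bond orders sum to 2 → 0 H
  atom 3 (N): bond orders sum to 1 → 2 H
  atom 12 (N): bond orders sum to 3 → 0 H
Lipinski HBD = 2.
Acceptors: N atoms = 2, O atoms = 1 → HBA = 3.

2, 3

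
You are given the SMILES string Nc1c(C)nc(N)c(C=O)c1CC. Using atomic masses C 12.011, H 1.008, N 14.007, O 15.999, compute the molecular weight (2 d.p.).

179.22 g/mol

First, the molecular formula is C9H13N3O (counting implicit H from valence).
  C: 9 × 12.011 = 108.099
  H: 13 × 1.008 = 13.104
  N: 3 × 14.007 = 42.021
  O: 1 × 15.999 = 15.999
Sum: 9×12.011 + 13×1.008 + 3×14.007 + 1×15.999 = 179.223 → 179.22 g/mol.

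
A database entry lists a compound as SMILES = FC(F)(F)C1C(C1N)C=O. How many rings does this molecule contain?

1

In SMILES, each pair of matching ring-closure digits denotes one ring-closing bond; the number of such bonds equals the number of independent rings.
Ring-closure bonds here: 1.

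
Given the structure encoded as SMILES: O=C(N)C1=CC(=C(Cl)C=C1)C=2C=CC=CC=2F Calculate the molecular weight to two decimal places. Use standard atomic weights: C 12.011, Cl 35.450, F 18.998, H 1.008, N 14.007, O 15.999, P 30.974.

First, the molecular formula is C13H9ClFNO (counting implicit H from valence).
  C: 13 × 12.011 = 156.143
  Cl: 1 × 35.450 = 35.450
  F: 1 × 18.998 = 18.998
  H: 9 × 1.008 = 9.072
  N: 1 × 14.007 = 14.007
  O: 1 × 15.999 = 15.999
Sum: 13×12.011 + 1×35.450 + 1×18.998 + 9×1.008 + 1×14.007 + 1×15.999 = 249.669 → 249.67 g/mol.

249.67 g/mol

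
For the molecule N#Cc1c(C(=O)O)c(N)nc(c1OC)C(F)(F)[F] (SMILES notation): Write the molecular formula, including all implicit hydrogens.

Walk through each heavy atom and fill implicit hydrogens from standard valence (C 4, N 3, O 2, S 2, halogen 1); for lowercase aromatic atoms, an aromatic c carries 1 H when it has two neighbours and 0 H with three, and aromatic n carries 0 H:
  atom 1: N, bond orders sum to 3 (valence 3) → 0 H
  atom 2: C, bond orders sum to 4 (valence 4) → 0 H
  atom 3: aromatic c, 3 neighbours → 0 H
  atom 4: aromatic c, 3 neighbours → 0 H
  atom 5: C, bond orders sum to 4 (valence 4) → 0 H
  atom 6: O, bond orders sum to 2 (valence 2) → 0 H
  atom 7: O, bond orders sum to 1 (valence 2) → 1 H
  atom 8: aromatic c, 3 neighbours → 0 H
  atom 9: N, bond orders sum to 1 (valence 3) → 2 H
  atom 10: aromatic n, 2 neighbours → 0 H
  atom 11: aromatic c, 3 neighbours → 0 H
  atom 12: aromatic c, 3 neighbours → 0 H
  atom 13: O, bond orders sum to 2 (valence 2) → 0 H
  atom 14: C, bond orders sum to 1 (valence 4) → 3 H
  atom 15: C, bond orders sum to 4 (valence 4) → 0 H
  atom 16: F (halogen, monovalent) → 0 H
  atom 17: F (halogen, monovalent) → 0 H
  atom 18: F with explicit H count 0
Totals → C:9, H:6, F:3, N:3, O:3.

C9H6F3N3O3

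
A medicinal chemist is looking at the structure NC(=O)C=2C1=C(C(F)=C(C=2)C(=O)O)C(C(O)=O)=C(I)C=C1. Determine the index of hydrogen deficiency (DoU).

10

Degree of unsaturation = (number of rings) + (number of π bonds).
Ring closures in the SMILES: 2.
π bonds: 8 double bonds (each 1 DoU) → 8 DoU from unsaturation.
Total DoU = 2 + 8 = 10.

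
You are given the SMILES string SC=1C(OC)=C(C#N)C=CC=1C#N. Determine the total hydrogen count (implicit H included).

Walk through each heavy atom and fill implicit hydrogens from standard valence (C 4, N 3, O 2, S 2, halogen 1):
  atom 1: S, bond orders sum to 1 (valence 2) → 1 H
  atom 2: C, bond orders sum to 4 (valence 4) → 0 H
  atom 3: C, bond orders sum to 4 (valence 4) → 0 H
  atom 4: O, bond orders sum to 2 (valence 2) → 0 H
  atom 5: C, bond orders sum to 1 (valence 4) → 3 H
  atom 6: C, bond orders sum to 4 (valence 4) → 0 H
  atom 7: C, bond orders sum to 4 (valence 4) → 0 H
  atom 8: N, bond orders sum to 3 (valence 3) → 0 H
  atom 9: C, bond orders sum to 3 (valence 4) → 1 H
  atom 10: C, bond orders sum to 3 (valence 4) → 1 H
  atom 11: C, bond orders sum to 4 (valence 4) → 0 H
  atom 12: C, bond orders sum to 4 (valence 4) → 0 H
  atom 13: N, bond orders sum to 3 (valence 3) → 0 H
Total hydrogens: 6.

6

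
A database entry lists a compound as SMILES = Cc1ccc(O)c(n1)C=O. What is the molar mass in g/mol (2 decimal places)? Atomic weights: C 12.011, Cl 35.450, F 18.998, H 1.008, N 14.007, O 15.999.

First, the molecular formula is C7H7NO2 (counting implicit H from valence).
  C: 7 × 12.011 = 84.077
  H: 7 × 1.008 = 7.056
  N: 1 × 14.007 = 14.007
  O: 2 × 15.999 = 31.998
Sum: 7×12.011 + 7×1.008 + 1×14.007 + 2×15.999 = 137.138 → 137.14 g/mol.

137.14 g/mol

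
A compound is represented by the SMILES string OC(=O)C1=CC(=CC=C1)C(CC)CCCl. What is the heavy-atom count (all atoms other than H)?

15

Every atom symbol written in the SMILES (organic subset) is one heavy atom; implicit H are not written.
Heavy atoms by element → C:12, Cl:1, O:2.
Total: 15.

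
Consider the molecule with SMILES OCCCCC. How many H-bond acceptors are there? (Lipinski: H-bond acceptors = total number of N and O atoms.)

1

N atoms: 0; O atoms: 1.
Lipinski HBA = 0 + 1 = 1.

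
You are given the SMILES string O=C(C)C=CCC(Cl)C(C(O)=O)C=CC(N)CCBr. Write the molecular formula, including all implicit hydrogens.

C13H19BrClNO3

Walk through each heavy atom and fill implicit hydrogens from standard valence (C 4, N 3, O 2, S 2, halogen 1):
  atom 1: O, bond orders sum to 2 (valence 2) → 0 H
  atom 2: C, bond orders sum to 4 (valence 4) → 0 H
  atom 3: C, bond orders sum to 1 (valence 4) → 3 H
  atom 4: C, bond orders sum to 3 (valence 4) → 1 H
  atom 5: C, bond orders sum to 3 (valence 4) → 1 H
  atom 6: C, bond orders sum to 2 (valence 4) → 2 H
  atom 7: C, bond orders sum to 3 (valence 4) → 1 H
  atom 8: Cl (halogen, monovalent) → 0 H
  atom 9: C, bond orders sum to 3 (valence 4) → 1 H
  atom 10: C, bond orders sum to 4 (valence 4) → 0 H
  atom 11: O, bond orders sum to 1 (valence 2) → 1 H
  atom 12: O, bond orders sum to 2 (valence 2) → 0 H
  atom 13: C, bond orders sum to 3 (valence 4) → 1 H
  atom 14: C, bond orders sum to 3 (valence 4) → 1 H
  atom 15: C, bond orders sum to 3 (valence 4) → 1 H
  atom 16: N, bond orders sum to 1 (valence 3) → 2 H
  atom 17: C, bond orders sum to 2 (valence 4) → 2 H
  atom 18: C, bond orders sum to 2 (valence 4) → 2 H
  atom 19: Br (halogen, monovalent) → 0 H
Totals → C:13, H:19, Br:1, Cl:1, N:1, O:3.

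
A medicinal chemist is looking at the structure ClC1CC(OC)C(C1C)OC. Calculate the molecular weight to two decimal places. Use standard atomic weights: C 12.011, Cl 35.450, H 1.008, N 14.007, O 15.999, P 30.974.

178.66 g/mol

First, the molecular formula is C8H15ClO2 (counting implicit H from valence).
  C: 8 × 12.011 = 96.088
  Cl: 1 × 35.450 = 35.450
  H: 15 × 1.008 = 15.120
  O: 2 × 15.999 = 31.998
Sum: 8×12.011 + 1×35.450 + 15×1.008 + 2×15.999 = 178.656 → 178.66 g/mol.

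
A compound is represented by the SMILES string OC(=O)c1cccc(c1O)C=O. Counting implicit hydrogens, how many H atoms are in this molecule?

6

Walk through each heavy atom and fill implicit hydrogens from standard valence (C 4, N 3, O 2, S 2, halogen 1); for lowercase aromatic atoms, an aromatic c carries 1 H when it has two neighbours and 0 H with three, and aromatic n carries 0 H:
  atom 1: O, bond orders sum to 1 (valence 2) → 1 H
  atom 2: C, bond orders sum to 4 (valence 4) → 0 H
  atom 3: O, bond orders sum to 2 (valence 2) → 0 H
  atom 4: aromatic c, 3 neighbours → 0 H
  atom 5: aromatic c, 2 neighbours → 1 H
  atom 6: aromatic c, 2 neighbours → 1 H
  atom 7: aromatic c, 2 neighbours → 1 H
  atom 8: aromatic c, 3 neighbours → 0 H
  atom 9: aromatic c, 3 neighbours → 0 H
  atom 10: O, bond orders sum to 1 (valence 2) → 1 H
  atom 11: C, bond orders sum to 3 (valence 4) → 1 H
  atom 12: O, bond orders sum to 2 (valence 2) → 0 H
Total hydrogens: 6.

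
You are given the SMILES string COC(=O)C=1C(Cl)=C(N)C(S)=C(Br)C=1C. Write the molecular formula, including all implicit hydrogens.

C9H9BrClNO2S

Walk through each heavy atom and fill implicit hydrogens from standard valence (C 4, N 3, O 2, S 2, halogen 1):
  atom 1: C, bond orders sum to 1 (valence 4) → 3 H
  atom 2: O, bond orders sum to 2 (valence 2) → 0 H
  atom 3: C, bond orders sum to 4 (valence 4) → 0 H
  atom 4: O, bond orders sum to 2 (valence 2) → 0 H
  atom 5: C, bond orders sum to 4 (valence 4) → 0 H
  atom 6: C, bond orders sum to 4 (valence 4) → 0 H
  atom 7: Cl (halogen, monovalent) → 0 H
  atom 8: C, bond orders sum to 4 (valence 4) → 0 H
  atom 9: N, bond orders sum to 1 (valence 3) → 2 H
  atom 10: C, bond orders sum to 4 (valence 4) → 0 H
  atom 11: S, bond orders sum to 1 (valence 2) → 1 H
  atom 12: C, bond orders sum to 4 (valence 4) → 0 H
  atom 13: Br (halogen, monovalent) → 0 H
  atom 14: C, bond orders sum to 4 (valence 4) → 0 H
  atom 15: C, bond orders sum to 1 (valence 4) → 3 H
Totals → C:9, H:9, Br:1, Cl:1, N:1, O:2, S:1.
In Hill order: C9H9BrClNO2S.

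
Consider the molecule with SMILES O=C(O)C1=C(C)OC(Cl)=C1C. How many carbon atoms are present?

7

Count every carbon token in the SMILES (each C, including those in ring-closure positions and inside branches).
Carbon count: 7.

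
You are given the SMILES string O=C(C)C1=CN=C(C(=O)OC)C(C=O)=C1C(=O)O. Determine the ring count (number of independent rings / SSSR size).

In SMILES, each pair of matching ring-closure digits denotes one ring-closing bond; the number of such bonds equals the number of independent rings.
Ring-closure bonds here: 1.

1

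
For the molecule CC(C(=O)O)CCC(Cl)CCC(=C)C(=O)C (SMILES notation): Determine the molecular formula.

C12H19ClO3

Walk through each heavy atom and fill implicit hydrogens from standard valence (C 4, N 3, O 2, S 2, halogen 1):
  atom 1: C, bond orders sum to 1 (valence 4) → 3 H
  atom 2: C, bond orders sum to 3 (valence 4) → 1 H
  atom 3: C, bond orders sum to 4 (valence 4) → 0 H
  atom 4: O, bond orders sum to 2 (valence 2) → 0 H
  atom 5: O, bond orders sum to 1 (valence 2) → 1 H
  atom 6: C, bond orders sum to 2 (valence 4) → 2 H
  atom 7: C, bond orders sum to 2 (valence 4) → 2 H
  atom 8: C, bond orders sum to 3 (valence 4) → 1 H
  atom 9: Cl (halogen, monovalent) → 0 H
  atom 10: C, bond orders sum to 2 (valence 4) → 2 H
  atom 11: C, bond orders sum to 2 (valence 4) → 2 H
  atom 12: C, bond orders sum to 4 (valence 4) → 0 H
  atom 13: C, bond orders sum to 2 (valence 4) → 2 H
  atom 14: C, bond orders sum to 4 (valence 4) → 0 H
  atom 15: O, bond orders sum to 2 (valence 2) → 0 H
  atom 16: C, bond orders sum to 1 (valence 4) → 3 H
Totals → C:12, H:19, Cl:1, O:3.
In Hill order: C12H19ClO3.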